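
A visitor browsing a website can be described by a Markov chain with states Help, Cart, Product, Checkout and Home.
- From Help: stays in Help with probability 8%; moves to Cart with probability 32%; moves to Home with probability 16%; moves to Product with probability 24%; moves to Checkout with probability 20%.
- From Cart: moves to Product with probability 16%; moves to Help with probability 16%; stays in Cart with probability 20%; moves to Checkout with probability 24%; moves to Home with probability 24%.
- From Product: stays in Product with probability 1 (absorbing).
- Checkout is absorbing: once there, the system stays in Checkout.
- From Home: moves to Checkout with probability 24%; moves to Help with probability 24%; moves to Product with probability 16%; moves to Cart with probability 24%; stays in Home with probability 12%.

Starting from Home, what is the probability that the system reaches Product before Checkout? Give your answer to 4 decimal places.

Let h(s) be the probability of absorption at Product starting from transient state s. Then h(Product) = 1 and h(Checkout) = 0. By first-step analysis:
h(Help) = 0.08·h(Help) + 0.32·h(Cart) + 0.24·1 + 0.2·0 + 0.16·h(Home)
h(Cart) = 0.16·h(Help) + 0.2·h(Cart) + 0.16·1 + 0.24·0 + 0.24·h(Home)
h(Home) = 0.24·h(Help) + 0.24·h(Cart) + 0.16·1 + 0.24·0 + 0.12·h(Home)
Solving: h(Help) = 0.4837, h(Cart) = 0.4257, h(Home) = 0.4298.
Starting from Home, the probability is 0.4298.

0.4298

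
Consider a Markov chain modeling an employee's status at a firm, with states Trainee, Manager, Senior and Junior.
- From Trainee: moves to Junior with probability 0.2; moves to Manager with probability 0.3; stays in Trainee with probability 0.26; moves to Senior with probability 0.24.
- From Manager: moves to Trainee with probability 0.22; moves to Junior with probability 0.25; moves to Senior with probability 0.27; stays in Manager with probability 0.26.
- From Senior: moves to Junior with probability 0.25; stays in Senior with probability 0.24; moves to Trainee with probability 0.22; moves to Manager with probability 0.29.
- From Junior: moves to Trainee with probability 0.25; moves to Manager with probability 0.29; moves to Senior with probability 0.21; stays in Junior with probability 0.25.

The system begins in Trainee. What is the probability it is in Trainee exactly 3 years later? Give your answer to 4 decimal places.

Propagate the distribution vector 3 years from Trainee.
After 0 years: (1.0000, 0.0000, 0.0000, 0.0000)
After 1 year: (0.2600, 0.3000, 0.2400, 0.2000)
After 2 years: (0.2364, 0.2836, 0.2430, 0.2370)
After 3 years: (0.2366, 0.2839, 0.2414, 0.2382)
P(in Trainee after 3 years) = 0.2366

0.2366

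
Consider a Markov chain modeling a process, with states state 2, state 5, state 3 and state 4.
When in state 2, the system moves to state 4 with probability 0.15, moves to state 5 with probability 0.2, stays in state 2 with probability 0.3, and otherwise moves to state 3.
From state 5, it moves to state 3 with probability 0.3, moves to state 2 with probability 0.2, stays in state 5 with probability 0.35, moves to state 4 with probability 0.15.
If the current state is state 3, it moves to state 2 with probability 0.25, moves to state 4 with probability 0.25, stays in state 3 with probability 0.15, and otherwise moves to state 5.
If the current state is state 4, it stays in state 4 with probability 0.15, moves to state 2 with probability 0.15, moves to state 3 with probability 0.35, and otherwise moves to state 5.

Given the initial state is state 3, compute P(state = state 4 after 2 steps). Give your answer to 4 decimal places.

0.1650

Propagate the distribution vector 2 steps from state 3.
After 0 steps: (0.0000, 0.0000, 1.0000, 0.0000)
After 1 step: (0.2500, 0.3500, 0.1500, 0.2500)
After 2 steps: (0.2200, 0.3125, 0.3025, 0.1650)
P(in state 4 after 2 steps) = 0.1650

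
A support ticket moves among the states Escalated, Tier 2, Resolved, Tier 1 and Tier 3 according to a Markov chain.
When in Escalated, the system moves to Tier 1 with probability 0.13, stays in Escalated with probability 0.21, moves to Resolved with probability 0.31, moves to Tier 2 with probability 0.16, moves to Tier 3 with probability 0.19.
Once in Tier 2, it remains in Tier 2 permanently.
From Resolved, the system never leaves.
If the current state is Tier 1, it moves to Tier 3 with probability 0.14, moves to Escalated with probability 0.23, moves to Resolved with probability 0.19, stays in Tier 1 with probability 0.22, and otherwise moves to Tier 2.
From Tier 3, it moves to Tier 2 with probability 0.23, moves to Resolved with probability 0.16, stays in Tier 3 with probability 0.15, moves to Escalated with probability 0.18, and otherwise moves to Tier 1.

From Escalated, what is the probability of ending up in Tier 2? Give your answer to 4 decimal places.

Let h(s) be the probability of absorption at Tier 2 starting from transient state s. Then h(Tier 2) = 1 and h(Resolved) = 0. By first-step analysis:
h(Escalated) = 0.21·h(Escalated) + 0.16·1 + 0.31·0 + 0.13·h(Tier 1) + 0.19·h(Tier 3)
h(Tier 1) = 0.23·h(Escalated) + 0.22·1 + 0.19·0 + 0.22·h(Tier 1) + 0.14·h(Tier 3)
h(Tier 3) = 0.18·h(Escalated) + 0.23·1 + 0.16·0 + 0.28·h(Tier 1) + 0.15·h(Tier 3)
Solving: h(Escalated) = 0.4094, h(Tier 1) = 0.4963, h(Tier 3) = 0.5208.
Starting from Escalated, the probability is 0.4094.

0.4094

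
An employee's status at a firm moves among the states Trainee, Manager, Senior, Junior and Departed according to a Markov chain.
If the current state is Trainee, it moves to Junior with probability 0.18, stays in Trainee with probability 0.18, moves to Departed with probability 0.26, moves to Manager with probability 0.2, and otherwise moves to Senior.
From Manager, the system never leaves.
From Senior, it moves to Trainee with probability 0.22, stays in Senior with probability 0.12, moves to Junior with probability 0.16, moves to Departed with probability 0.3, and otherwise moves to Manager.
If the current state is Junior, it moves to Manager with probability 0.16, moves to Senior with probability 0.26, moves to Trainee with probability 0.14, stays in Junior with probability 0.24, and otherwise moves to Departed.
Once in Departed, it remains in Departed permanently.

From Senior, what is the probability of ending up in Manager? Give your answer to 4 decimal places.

Let h(s) be the probability of absorption at Manager starting from transient state s. Then h(Manager) = 1 and h(Departed) = 0. By first-step analysis:
h(Trainee) = 0.18·h(Trainee) + 0.2·1 + 0.18·h(Senior) + 0.18·h(Junior) + 0.26·0
h(Senior) = 0.22·h(Trainee) + 0.2·1 + 0.12·h(Senior) + 0.16·h(Junior) + 0.3·0
h(Junior) = 0.14·h(Trainee) + 0.16·1 + 0.26·h(Senior) + 0.24·h(Junior) + 0.2·0
Solving: h(Trainee) = 0.4291, h(Senior) = 0.4129, h(Junior) = 0.4308.
Starting from Senior, the probability is 0.4129.

0.4129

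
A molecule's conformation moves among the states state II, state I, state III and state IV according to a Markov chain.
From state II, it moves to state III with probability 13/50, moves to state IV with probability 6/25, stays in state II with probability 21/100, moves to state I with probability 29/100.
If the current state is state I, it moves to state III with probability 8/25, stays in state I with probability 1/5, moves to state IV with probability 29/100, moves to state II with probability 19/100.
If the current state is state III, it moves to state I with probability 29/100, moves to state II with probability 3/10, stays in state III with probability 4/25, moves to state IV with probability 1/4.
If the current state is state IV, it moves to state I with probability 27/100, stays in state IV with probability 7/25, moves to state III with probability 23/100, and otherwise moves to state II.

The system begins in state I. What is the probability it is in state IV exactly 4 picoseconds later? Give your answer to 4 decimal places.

0.2661

Propagate the distribution vector 4 picoseconds from state I.
After 0 picoseconds: (0.0000, 1.0000, 0.0000, 0.0000)
After 1 picosecond: (0.1900, 0.2000, 0.3200, 0.2900)
After 2 picoseconds: (0.2377, 0.2662, 0.2313, 0.2648)
After 3 picoseconds: (0.2281, 0.2607, 0.2449, 0.2662)
After 4 picoseconds: (0.2295, 0.2612, 0.2432, 0.2661)
P(in state IV after 4 picoseconds) = 0.2661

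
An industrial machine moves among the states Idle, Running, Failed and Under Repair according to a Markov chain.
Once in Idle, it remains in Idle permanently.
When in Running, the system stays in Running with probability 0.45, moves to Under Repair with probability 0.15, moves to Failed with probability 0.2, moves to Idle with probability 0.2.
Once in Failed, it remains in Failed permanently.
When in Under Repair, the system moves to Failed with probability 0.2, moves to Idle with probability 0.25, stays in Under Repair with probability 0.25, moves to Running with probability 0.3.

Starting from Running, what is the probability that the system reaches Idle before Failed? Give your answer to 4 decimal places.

0.5102

Let h(s) be the probability of absorption at Idle starting from transient state s. Then h(Idle) = 1 and h(Failed) = 0. By first-step analysis:
h(Running) = 0.2·1 + 0.45·h(Running) + 0.2·0 + 0.15·h(Under Repair)
h(Under Repair) = 0.25·1 + 0.3·h(Running) + 0.2·0 + 0.25·h(Under Repair)
Solving: h(Running) = 0.5102, h(Under Repair) = 0.5374.
Starting from Running, the probability is 0.5102.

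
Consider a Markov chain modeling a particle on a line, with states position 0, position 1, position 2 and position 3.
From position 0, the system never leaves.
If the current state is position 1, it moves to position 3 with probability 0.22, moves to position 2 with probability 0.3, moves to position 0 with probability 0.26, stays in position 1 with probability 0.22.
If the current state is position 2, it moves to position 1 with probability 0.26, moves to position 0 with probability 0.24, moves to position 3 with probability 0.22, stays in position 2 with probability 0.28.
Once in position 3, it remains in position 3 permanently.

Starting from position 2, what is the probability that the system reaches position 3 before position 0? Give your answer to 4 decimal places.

Let h(s) be the probability of absorption at position 3 starting from transient state s. Then h(position 3) = 1 and h(position 0) = 0. By first-step analysis:
h(position 1) = 0.26·0 + 0.22·h(position 1) + 0.3·h(position 2) + 0.22·1
h(position 2) = 0.24·0 + 0.26·h(position 1) + 0.28·h(position 2) + 0.22·1
Solving: h(position 1) = 0.4640, h(position 2) = 0.4731.
Starting from position 2, the probability is 0.4731.

0.4731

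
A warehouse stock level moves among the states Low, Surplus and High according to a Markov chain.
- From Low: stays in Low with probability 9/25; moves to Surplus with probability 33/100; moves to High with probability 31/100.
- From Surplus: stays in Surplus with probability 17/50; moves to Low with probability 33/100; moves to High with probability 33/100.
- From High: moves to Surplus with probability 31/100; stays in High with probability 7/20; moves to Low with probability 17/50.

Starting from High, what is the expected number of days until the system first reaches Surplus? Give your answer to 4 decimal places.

3.1552

Let t(s) be the expected number of days to first reach Surplus from state s, with t(Surplus) = 0. Conditioning on the first day:
t(Low) = 1 + 0.36·t(Low) + 0.31·t(High)
t(High) = 1 + 0.34·t(Low) + 0.35·t(High)
Solving: t(Low) = 3.0908, t(High) = 3.1552.
Expected days from High to Surplus: 3.1552.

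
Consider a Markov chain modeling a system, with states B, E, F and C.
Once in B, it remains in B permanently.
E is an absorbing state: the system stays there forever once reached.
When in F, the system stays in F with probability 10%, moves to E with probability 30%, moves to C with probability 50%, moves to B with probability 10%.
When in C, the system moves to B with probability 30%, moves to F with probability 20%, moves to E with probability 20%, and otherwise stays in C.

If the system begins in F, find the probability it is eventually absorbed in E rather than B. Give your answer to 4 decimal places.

Let h(s) be the probability of absorption at E starting from transient state s. Then h(E) = 1 and h(B) = 0. By first-step analysis:
h(F) = 0.1·0 + 0.3·1 + 0.1·h(F) + 0.5·h(C)
h(C) = 0.3·0 + 0.2·1 + 0.2·h(F) + 0.3·h(C)
Solving: h(F) = 0.5849, h(C) = 0.4528.
Starting from F, the probability is 0.5849.

0.5849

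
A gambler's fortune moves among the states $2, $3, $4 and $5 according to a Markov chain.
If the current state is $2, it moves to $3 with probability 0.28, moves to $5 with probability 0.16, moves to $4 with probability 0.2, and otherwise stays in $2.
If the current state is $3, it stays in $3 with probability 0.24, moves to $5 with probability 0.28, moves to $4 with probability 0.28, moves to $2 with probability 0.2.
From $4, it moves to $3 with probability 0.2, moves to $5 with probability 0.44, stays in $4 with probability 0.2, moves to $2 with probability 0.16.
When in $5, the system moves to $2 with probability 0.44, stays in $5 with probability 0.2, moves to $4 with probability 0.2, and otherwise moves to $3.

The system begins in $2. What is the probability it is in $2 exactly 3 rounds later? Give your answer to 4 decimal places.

0.2986

Propagate the distribution vector 3 rounds from $2.
After 0 rounds: (1.0000, 0.0000, 0.0000, 0.0000)
After 1 round: (0.3600, 0.2800, 0.2000, 0.1600)
After 2 rounds: (0.2880, 0.2336, 0.2224, 0.2560)
After 3 rounds: (0.2986, 0.2221, 0.2187, 0.2605)
P(in $2 after 3 rounds) = 0.2986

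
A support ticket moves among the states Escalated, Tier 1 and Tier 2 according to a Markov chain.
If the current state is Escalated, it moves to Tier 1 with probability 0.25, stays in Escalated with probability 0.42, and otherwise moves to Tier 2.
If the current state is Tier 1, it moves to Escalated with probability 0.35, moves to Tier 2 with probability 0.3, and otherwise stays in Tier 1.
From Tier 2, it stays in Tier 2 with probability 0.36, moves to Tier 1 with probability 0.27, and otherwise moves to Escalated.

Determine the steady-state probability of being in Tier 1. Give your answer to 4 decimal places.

0.2851

Let the stationary distribution be π with π = πP and π_1 + π_2 + π_3 = 1.
π_1 = 0.42·π_1 + 0.35·π_2 + 0.37·π_3
π_2 = 0.25·π_1 + 0.35·π_2 + 0.27·π_3
Solving with the normalization constraint gives π = (0.3835, 0.2851, 0.3314).
So the stationary probability of Tier 1 is 0.2851.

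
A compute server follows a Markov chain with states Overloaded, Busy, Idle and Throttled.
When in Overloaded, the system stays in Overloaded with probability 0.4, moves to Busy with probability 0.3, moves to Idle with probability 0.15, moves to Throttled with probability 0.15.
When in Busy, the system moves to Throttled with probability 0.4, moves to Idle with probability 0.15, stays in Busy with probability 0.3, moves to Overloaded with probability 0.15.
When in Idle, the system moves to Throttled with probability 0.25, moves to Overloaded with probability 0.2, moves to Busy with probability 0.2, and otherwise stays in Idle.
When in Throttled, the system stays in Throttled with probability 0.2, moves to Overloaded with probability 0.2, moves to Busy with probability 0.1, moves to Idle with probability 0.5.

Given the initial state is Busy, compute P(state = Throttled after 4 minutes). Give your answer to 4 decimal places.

Propagate the distribution vector 4 minutes from Busy.
After 0 minutes: (0.0000, 1.0000, 0.0000, 0.0000)
After 1 minute: (0.1500, 0.3000, 0.1500, 0.4000)
After 2 minutes: (0.2150, 0.2050, 0.3200, 0.2600)
After 3 minutes: (0.2328, 0.2160, 0.3050, 0.2463)
After 4 minutes: (0.2358, 0.2203, 0.2972, 0.2468)
P(in Throttled after 4 minutes) = 0.2468

0.2468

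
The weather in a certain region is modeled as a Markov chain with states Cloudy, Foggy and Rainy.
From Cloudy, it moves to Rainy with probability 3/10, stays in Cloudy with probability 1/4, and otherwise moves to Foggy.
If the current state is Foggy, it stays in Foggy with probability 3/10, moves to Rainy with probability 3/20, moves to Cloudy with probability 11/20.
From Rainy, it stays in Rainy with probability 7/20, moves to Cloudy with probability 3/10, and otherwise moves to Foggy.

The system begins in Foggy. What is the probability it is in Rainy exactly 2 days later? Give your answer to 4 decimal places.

0.2625

Sum over the intermediate state after 1 day:
P = P(Foggy→Cloudy)·P(Cloudy→Rainy) + P(Foggy→Foggy)·P(Foggy→Rainy) + P(Foggy→Rainy)·P(Rainy→Rainy)
  = 0.55×0.3 + 0.3×0.15 + 0.15×0.35
  = 0.1650 + 0.0450 + 0.0525 = 0.2625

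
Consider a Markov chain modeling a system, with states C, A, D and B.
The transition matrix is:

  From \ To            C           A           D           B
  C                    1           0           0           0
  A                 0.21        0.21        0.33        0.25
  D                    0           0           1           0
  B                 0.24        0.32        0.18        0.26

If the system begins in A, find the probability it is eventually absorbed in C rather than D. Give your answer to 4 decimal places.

Let h(s) be the probability of absorption at C starting from transient state s. Then h(C) = 1 and h(D) = 0. By first-step analysis:
h(A) = 0.21·1 + 0.21·h(A) + 0.33·0 + 0.25·h(B)
h(B) = 0.24·1 + 0.32·h(A) + 0.18·0 + 0.26·h(B)
Solving: h(A) = 0.4269, h(B) = 0.5089.
Starting from A, the probability is 0.4269.

0.4269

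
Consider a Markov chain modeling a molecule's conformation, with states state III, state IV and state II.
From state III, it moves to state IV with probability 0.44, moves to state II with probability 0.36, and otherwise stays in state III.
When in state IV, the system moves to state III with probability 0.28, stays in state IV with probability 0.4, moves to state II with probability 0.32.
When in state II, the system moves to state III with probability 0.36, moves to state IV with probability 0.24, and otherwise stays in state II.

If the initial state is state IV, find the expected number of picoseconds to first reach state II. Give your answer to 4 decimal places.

Let t(s) be the expected number of picoseconds to first reach state II from state s, with t(state II) = 0. Conditioning on the first picosecond:
t(state III) = 1 + 0.2·t(state III) + 0.44·t(state IV)
t(state IV) = 1 + 0.28·t(state III) + 0.4·t(state IV)
Solving: t(state III) = 2.9148, t(state IV) = 3.0269.
Expected picoseconds from state IV to state II: 3.0269.

3.0269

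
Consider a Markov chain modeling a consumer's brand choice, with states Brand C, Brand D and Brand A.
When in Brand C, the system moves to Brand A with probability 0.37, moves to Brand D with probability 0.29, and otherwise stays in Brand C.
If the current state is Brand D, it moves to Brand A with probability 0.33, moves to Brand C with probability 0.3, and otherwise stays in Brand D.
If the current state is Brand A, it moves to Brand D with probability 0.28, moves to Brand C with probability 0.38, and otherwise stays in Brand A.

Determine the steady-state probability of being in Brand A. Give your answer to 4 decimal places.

Let the stationary distribution be π with π = πP and π_1 + π_2 + π_3 = 1.
π_1 = 0.34·π_1 + 0.3·π_2 + 0.38·π_3
π_2 = 0.29·π_1 + 0.37·π_2 + 0.28·π_3
Solving with the normalization constraint gives π = (0.3414, 0.3114, 0.3471).
So the stationary probability of Brand A is 0.3471.

0.3471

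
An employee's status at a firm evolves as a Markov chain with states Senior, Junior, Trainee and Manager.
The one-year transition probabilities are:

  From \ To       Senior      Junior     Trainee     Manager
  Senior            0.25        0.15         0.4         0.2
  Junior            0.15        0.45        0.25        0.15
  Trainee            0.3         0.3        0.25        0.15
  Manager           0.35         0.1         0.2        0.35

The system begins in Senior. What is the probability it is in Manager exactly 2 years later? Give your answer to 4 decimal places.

0.2025

Propagate the distribution vector 2 years from Senior.
After 0 years: (1.0000, 0.0000, 0.0000, 0.0000)
After 1 year: (0.2500, 0.1500, 0.4000, 0.2000)
After 2 years: (0.2750, 0.2450, 0.2775, 0.2025)
P(in Manager after 2 years) = 0.2025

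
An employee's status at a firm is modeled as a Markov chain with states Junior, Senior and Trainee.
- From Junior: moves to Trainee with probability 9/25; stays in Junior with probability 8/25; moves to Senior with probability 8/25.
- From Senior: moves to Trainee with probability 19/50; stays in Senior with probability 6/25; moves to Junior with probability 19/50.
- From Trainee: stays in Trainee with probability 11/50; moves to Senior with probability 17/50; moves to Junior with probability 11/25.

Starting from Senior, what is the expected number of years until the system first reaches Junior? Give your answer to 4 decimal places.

2.5022

Let t(s) be the expected number of years to first reach Junior from state s, with t(Junior) = 0. Conditioning on the first year:
t(Senior) = 1 + 0.24·t(Senior) + 0.38·t(Trainee)
t(Trainee) = 1 + 0.34·t(Senior) + 0.22·t(Trainee)
Solving: t(Senior) = 2.5022, t(Trainee) = 2.3727.
Expected years from Senior to Junior: 2.5022.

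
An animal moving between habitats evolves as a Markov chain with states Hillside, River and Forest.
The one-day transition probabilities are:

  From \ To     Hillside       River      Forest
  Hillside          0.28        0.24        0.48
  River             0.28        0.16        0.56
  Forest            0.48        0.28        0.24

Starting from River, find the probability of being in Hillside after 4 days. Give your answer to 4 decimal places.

Propagate the distribution vector 4 days from River.
After 0 days: (0.0000, 1.0000, 0.0000)
After 1 day: (0.2800, 0.1600, 0.5600)
After 2 days: (0.3920, 0.2496, 0.3584)
After 3 days: (0.3517, 0.2344, 0.4140)
After 4 days: (0.3628, 0.2378, 0.3994)
P(in Hillside after 4 days) = 0.3628

0.3628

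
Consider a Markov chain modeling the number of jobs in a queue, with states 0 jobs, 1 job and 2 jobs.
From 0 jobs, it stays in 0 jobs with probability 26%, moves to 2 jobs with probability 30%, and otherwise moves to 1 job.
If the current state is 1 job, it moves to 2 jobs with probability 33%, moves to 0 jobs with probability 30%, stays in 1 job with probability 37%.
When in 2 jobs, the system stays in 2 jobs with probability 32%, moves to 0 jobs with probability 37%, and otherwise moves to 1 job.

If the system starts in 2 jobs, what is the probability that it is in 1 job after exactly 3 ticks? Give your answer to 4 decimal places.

0.3726

Propagate the distribution vector 3 ticks from 2 jobs.
After 0 ticks: (0.0000, 0.0000, 1.0000)
After 1 tick: (0.3700, 0.3100, 0.3200)
After 2 ticks: (0.3076, 0.3767, 0.3157)
After 3 ticks: (0.3098, 0.3726, 0.3176)
P(in 1 job after 3 ticks) = 0.3726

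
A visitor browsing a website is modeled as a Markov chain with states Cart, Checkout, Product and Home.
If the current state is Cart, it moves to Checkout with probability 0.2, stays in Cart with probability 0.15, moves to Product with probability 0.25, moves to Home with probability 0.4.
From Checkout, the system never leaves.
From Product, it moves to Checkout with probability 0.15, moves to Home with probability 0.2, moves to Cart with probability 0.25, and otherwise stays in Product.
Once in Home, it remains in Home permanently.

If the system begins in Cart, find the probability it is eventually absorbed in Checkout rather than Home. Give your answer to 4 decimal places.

Let h(s) be the probability of absorption at Checkout starting from transient state s. Then h(Checkout) = 1 and h(Home) = 0. By first-step analysis:
h(Cart) = 0.15·h(Cart) + 0.2·1 + 0.25·h(Product) + 0.4·0
h(Product) = 0.25·h(Cart) + 0.15·1 + 0.4·h(Product) + 0.2·0
Solving: h(Cart) = 0.3520, h(Product) = 0.3966.
Starting from Cart, the probability is 0.3520.

0.3520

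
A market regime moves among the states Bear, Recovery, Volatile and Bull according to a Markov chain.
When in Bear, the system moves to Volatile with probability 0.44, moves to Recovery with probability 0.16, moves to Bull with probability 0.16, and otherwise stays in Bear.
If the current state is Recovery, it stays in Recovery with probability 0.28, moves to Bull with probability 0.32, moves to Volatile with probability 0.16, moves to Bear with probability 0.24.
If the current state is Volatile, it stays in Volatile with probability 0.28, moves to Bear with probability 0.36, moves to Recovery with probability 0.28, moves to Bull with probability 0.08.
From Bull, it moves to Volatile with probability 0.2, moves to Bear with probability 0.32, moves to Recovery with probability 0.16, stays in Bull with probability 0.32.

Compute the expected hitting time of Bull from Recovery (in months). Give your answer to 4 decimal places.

Let t(s) be the expected number of months to first reach Bull from state s, with t(Bull) = 0. Conditioning on the first month:
t(Bear) = 1 + 0.24·t(Bear) + 0.16·t(Recovery) + 0.44·t(Volatile)
t(Recovery) = 1 + 0.24·t(Bear) + 0.28·t(Recovery) + 0.16·t(Volatile)
t(Volatile) = 1 + 0.36·t(Bear) + 0.28·t(Recovery) + 0.28·t(Volatile)
Solving: t(Bear) = 5.8755, t(Recovery) = 4.7165, t(Volatile) = 6.1608.
Expected months from Recovery to Bull: 4.7165.

4.7165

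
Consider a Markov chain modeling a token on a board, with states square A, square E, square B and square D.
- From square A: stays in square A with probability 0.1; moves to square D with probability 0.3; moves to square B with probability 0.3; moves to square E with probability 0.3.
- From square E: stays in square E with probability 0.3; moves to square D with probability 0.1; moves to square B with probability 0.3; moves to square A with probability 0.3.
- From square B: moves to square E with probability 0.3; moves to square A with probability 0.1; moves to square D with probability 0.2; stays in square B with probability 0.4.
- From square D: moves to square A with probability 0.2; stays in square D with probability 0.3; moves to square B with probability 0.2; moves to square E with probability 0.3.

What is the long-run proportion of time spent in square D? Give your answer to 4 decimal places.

Let the stationary distribution be π with π = πP and π_1 + π_2 + π_3 + π_4 = 1.
π_1 = 0.1·π_1 + 0.3·π_2 + 0.1·π_3 + 0.2·π_4
π_2 = 0.3·π_1 + 0.3·π_2 + 0.3·π_3 + 0.3·π_4
π_3 = 0.3·π_1 + 0.3·π_2 + 0.4·π_3 + 0.2·π_4
Solving with the normalization constraint gives π = (0.1809, 0.3000, 0.3101, 0.2090).
So the stationary probability of square D is 0.2090.

0.2090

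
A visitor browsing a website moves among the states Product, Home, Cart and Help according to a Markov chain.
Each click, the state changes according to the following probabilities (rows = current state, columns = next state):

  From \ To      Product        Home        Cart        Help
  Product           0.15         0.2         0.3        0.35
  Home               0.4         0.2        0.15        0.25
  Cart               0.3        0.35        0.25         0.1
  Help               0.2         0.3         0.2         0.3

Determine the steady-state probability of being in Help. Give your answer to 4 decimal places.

0.2552

Let the stationary distribution be π with π = πP and π_1 + π_2 + π_3 + π_4 = 1.
π_1 = 0.15·π_1 + 0.4·π_2 + 0.3·π_3 + 0.2·π_4
π_2 = 0.2·π_1 + 0.2·π_2 + 0.35·π_3 + 0.3·π_4
π_3 = 0.3·π_1 + 0.15·π_2 + 0.25·π_3 + 0.2·π_4
Solving with the normalization constraint gives π = (0.2612, 0.2592, 0.2244, 0.2552).
So the stationary probability of Help is 0.2552.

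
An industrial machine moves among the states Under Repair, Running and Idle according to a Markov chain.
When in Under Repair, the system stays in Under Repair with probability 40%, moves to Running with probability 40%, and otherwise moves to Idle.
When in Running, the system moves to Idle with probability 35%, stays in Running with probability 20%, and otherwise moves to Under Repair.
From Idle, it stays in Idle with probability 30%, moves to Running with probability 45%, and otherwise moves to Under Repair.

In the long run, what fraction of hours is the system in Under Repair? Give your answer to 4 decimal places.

Let the stationary distribution be π with π = πP and π_1 + π_2 + π_3 = 1.
π_1 = 0.4·π_1 + 0.45·π_2 + 0.25·π_3
π_2 = 0.4·π_1 + 0.2·π_2 + 0.45·π_3
Solving with the normalization constraint gives π = (0.3753, 0.3450, 0.2797).
So the stationary probability of Under Repair is 0.3753.

0.3753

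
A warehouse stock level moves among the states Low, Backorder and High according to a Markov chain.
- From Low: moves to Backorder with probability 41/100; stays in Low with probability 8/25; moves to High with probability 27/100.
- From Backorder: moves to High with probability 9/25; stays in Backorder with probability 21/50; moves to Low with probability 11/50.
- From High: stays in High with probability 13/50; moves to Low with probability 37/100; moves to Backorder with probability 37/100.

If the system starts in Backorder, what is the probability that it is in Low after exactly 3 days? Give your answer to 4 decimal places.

0.2952

Propagate the distribution vector 3 days from Backorder.
After 0 days: (0.0000, 1.0000, 0.0000)
After 1 day: (0.2200, 0.4200, 0.3600)
After 2 days: (0.2960, 0.3998, 0.3042)
After 3 days: (0.2952, 0.4018, 0.3029)
P(in Low after 3 days) = 0.2952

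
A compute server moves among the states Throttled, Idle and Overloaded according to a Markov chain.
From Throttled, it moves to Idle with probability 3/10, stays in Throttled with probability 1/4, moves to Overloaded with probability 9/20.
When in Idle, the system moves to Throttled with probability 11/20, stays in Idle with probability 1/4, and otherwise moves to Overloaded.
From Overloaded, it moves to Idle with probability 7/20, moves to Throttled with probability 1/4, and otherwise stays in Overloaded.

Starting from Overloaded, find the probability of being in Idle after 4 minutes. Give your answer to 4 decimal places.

Propagate the distribution vector 4 minutes from Overloaded.
After 0 minutes: (0.0000, 0.0000, 1.0000)
After 1 minute: (0.2500, 0.3500, 0.4000)
After 2 minutes: (0.3550, 0.3025, 0.3425)
After 3 minutes: (0.3408, 0.3020, 0.3573)
After 4 minutes: (0.3406, 0.3028, 0.3566)
P(in Idle after 4 minutes) = 0.3028

0.3028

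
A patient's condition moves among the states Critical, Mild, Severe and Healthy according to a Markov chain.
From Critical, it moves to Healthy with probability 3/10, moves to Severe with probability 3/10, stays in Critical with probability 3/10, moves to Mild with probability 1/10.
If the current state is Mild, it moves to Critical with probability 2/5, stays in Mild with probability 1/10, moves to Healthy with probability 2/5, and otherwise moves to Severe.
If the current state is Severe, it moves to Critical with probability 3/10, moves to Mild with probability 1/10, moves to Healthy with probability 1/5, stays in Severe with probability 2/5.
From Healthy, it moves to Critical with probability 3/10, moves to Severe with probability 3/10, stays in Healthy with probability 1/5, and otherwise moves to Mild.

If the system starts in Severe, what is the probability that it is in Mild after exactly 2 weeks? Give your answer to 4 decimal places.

0.1200

Propagate the distribution vector 2 weeks from Severe.
After 0 weeks: (0.0000, 0.0000, 1.0000, 0.0000)
After 1 week: (0.3000, 0.1000, 0.4000, 0.2000)
After 2 weeks: (0.3100, 0.1200, 0.3200, 0.2500)
P(in Mild after 2 weeks) = 0.1200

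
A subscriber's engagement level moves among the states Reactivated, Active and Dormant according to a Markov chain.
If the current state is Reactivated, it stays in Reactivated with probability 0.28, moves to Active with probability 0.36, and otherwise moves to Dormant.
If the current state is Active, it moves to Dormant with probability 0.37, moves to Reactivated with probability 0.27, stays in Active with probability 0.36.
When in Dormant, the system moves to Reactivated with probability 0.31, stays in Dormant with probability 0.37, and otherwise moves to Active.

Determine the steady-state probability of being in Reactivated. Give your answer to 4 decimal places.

0.2876

Let the stationary distribution be π with π = πP and π_1 + π_2 + π_3 = 1.
π_1 = 0.28·π_1 + 0.27·π_2 + 0.31·π_3
π_2 = 0.36·π_1 + 0.36·π_2 + 0.32·π_3
Solving with the normalization constraint gives π = (0.2876, 0.3453, 0.3671).
So the stationary probability of Reactivated is 0.2876.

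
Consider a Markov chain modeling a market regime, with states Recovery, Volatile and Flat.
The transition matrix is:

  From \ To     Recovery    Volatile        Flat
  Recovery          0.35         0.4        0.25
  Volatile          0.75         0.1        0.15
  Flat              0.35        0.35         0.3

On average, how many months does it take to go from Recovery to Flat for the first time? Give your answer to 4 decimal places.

Let t(s) be the expected number of months to first reach Flat from state s, with t(Flat) = 0. Conditioning on the first month:
t(Recovery) = 1 + 0.35·t(Recovery) + 0.4·t(Volatile)
t(Volatile) = 1 + 0.75·t(Recovery) + 0.1·t(Volatile)
Solving: t(Recovery) = 4.5614, t(Volatile) = 4.9123.
Expected months from Recovery to Flat: 4.5614.

4.5614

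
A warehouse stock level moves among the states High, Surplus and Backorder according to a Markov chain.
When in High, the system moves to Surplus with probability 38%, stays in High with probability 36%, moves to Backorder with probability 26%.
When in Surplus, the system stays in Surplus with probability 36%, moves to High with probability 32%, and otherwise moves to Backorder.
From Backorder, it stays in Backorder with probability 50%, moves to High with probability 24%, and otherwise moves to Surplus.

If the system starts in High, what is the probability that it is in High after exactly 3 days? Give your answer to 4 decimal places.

Propagate the distribution vector 3 days from High.
After 0 days: (1.0000, 0.0000, 0.0000)
After 1 day: (0.3600, 0.3800, 0.2600)
After 2 days: (0.3136, 0.3412, 0.3452)
After 3 days: (0.3049, 0.3318, 0.3633)
P(in High after 3 days) = 0.3049

0.3049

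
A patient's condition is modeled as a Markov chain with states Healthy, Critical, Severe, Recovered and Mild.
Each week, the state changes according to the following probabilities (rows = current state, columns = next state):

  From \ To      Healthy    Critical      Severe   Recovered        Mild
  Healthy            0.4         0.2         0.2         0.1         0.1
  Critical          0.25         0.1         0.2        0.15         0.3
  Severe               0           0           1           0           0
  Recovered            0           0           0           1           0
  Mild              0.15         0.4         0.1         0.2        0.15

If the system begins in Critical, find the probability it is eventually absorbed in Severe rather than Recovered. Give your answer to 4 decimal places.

0.5481

Let h(s) be the probability of absorption at Severe starting from transient state s. Then h(Severe) = 1 and h(Recovered) = 0. By first-step analysis:
h(Healthy) = 0.4·h(Healthy) + 0.2·h(Critical) + 0.2·1 + 0.1·0 + 0.1·h(Mild)
h(Critical) = 0.25·h(Healthy) + 0.1·h(Critical) + 0.2·1 + 0.15·0 + 0.3·h(Mild)
h(Mild) = 0.15·h(Healthy) + 0.4·h(Critical) + 0.1·1 + 0.2·0 + 0.15·h(Mild)
Solving: h(Healthy) = 0.5962, h(Critical) = 0.5481, h(Mild) = 0.4808.
Starting from Critical, the probability is 0.5481.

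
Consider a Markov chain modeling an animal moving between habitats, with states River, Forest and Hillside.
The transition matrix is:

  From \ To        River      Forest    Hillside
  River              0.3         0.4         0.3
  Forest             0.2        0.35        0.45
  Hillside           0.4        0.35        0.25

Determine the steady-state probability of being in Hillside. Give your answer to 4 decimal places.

Let the stationary distribution be π with π = πP and π_1 + π_2 + π_3 = 1.
π_1 = 0.3·π_1 + 0.2·π_2 + 0.4·π_3
π_2 = 0.4·π_1 + 0.35·π_2 + 0.35·π_3
Solving with the normalization constraint gives π = (0.2973, 0.3649, 0.3378).
So the stationary probability of Hillside is 0.3378.

0.3378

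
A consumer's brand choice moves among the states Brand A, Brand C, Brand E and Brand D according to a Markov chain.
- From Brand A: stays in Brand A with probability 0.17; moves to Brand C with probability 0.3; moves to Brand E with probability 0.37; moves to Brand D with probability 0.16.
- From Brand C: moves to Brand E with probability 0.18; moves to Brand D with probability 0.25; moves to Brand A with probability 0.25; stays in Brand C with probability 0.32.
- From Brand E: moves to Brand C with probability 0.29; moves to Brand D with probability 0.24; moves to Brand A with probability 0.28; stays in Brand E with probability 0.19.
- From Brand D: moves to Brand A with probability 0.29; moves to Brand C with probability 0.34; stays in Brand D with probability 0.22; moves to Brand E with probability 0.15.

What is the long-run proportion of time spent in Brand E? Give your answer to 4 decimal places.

Let the stationary distribution be π with π = πP and π_1 + π_2 + π_3 + π_4 = 1.
π_1 = 0.17·π_1 + 0.25·π_2 + 0.28·π_3 + 0.29·π_4
π_2 = 0.3·π_1 + 0.32·π_2 + 0.29·π_3 + 0.34·π_4
π_3 = 0.37·π_1 + 0.18·π_2 + 0.19·π_3 + 0.15·π_4
Solving with the normalization constraint gives π = (0.2458, 0.3128, 0.2223, 0.2191).
So the stationary probability of Brand E is 0.2223.

0.2223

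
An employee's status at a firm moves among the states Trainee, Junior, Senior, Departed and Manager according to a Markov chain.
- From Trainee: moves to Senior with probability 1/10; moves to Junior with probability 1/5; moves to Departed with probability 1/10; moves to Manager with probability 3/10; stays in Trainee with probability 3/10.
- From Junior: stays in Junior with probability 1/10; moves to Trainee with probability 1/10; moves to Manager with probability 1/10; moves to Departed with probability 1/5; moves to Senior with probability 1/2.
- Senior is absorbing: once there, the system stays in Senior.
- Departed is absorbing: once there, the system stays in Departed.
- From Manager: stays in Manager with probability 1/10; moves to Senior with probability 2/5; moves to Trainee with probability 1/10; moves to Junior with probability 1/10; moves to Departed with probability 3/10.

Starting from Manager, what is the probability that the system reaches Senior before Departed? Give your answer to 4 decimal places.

Let h(s) be the probability of absorption at Senior starting from transient state s. Then h(Senior) = 1 and h(Departed) = 0. By first-step analysis:
h(Trainee) = 0.3·h(Trainee) + 0.2·h(Junior) + 0.1·1 + 0.1·0 + 0.3·h(Manager)
h(Junior) = 0.1·h(Trainee) + 0.1·h(Junior) + 0.5·1 + 0.2·0 + 0.1·h(Manager)
h(Manager) = 0.1·h(Trainee) + 0.1·h(Junior) + 0.4·1 + 0.3·0 + 0.1·h(Manager)
Solving: h(Trainee) = 0.5902, h(Junior) = 0.6863, h(Manager) = 0.5863.
Starting from Manager, the probability is 0.5863.

0.5863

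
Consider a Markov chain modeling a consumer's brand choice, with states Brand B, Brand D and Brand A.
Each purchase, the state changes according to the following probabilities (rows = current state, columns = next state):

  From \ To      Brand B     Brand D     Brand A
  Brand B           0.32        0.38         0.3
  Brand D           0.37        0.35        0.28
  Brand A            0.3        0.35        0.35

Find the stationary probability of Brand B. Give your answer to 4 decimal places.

0.3318

Let the stationary distribution be π with π = πP and π_1 + π_2 + π_3 = 1.
π_1 = 0.32·π_1 + 0.37·π_2 + 0.3·π_3
π_2 = 0.38·π_1 + 0.35·π_2 + 0.35·π_3
Solving with the normalization constraint gives π = (0.3318, 0.3600, 0.3082).
So the stationary probability of Brand B is 0.3318.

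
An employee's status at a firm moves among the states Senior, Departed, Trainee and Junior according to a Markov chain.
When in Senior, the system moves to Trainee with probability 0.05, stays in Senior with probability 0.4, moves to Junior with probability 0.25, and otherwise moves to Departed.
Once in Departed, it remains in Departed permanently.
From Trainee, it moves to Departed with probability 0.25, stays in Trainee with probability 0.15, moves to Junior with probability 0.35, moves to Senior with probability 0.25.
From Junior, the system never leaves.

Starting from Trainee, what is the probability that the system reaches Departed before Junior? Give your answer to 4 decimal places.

Let h(s) be the probability of absorption at Departed starting from transient state s. Then h(Departed) = 1 and h(Junior) = 0. By first-step analysis:
h(Senior) = 0.4·h(Senior) + 0.3·1 + 0.05·h(Trainee) + 0.25·0
h(Trainee) = 0.25·h(Senior) + 0.25·1 + 0.15·h(Trainee) + 0.35·0
Solving: h(Senior) = 0.5377, h(Trainee) = 0.4523.
Starting from Trainee, the probability is 0.4523.

0.4523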